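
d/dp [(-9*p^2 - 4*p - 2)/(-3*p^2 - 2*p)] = 2*(3*p^2 - 6*p - 2)/(p^2*(9*p^2 + 12*p + 4))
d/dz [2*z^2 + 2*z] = 4*z + 2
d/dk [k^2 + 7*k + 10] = 2*k + 7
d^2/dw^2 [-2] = 0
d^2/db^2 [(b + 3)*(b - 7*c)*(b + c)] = 6*b - 12*c + 6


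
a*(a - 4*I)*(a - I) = a^3 - 5*I*a^2 - 4*a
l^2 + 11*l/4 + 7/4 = (l + 1)*(l + 7/4)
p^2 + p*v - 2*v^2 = (p - v)*(p + 2*v)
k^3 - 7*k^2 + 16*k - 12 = (k - 3)*(k - 2)^2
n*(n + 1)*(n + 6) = n^3 + 7*n^2 + 6*n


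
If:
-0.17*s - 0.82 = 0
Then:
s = -4.82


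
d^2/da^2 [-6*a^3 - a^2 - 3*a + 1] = -36*a - 2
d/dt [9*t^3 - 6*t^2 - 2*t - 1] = 27*t^2 - 12*t - 2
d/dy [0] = 0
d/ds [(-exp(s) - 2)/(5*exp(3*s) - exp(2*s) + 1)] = ((exp(s) + 2)*(15*exp(s) - 2)*exp(s) - 5*exp(3*s) + exp(2*s) - 1)*exp(s)/(5*exp(3*s) - exp(2*s) + 1)^2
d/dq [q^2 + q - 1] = 2*q + 1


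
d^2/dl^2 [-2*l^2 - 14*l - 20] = -4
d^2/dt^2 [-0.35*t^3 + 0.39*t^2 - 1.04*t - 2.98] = 0.78 - 2.1*t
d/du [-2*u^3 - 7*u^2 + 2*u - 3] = -6*u^2 - 14*u + 2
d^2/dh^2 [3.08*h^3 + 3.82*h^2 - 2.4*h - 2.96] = 18.48*h + 7.64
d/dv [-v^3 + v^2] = v*(2 - 3*v)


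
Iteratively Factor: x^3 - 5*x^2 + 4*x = (x - 1)*(x^2 - 4*x) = (x - 4)*(x - 1)*(x)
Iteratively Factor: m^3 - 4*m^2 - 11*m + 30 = (m - 5)*(m^2 + m - 6) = (m - 5)*(m + 3)*(m - 2)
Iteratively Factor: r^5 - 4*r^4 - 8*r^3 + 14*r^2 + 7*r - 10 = (r - 5)*(r^4 + r^3 - 3*r^2 - r + 2) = (r - 5)*(r + 2)*(r^3 - r^2 - r + 1) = (r - 5)*(r - 1)*(r + 2)*(r^2 - 1) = (r - 5)*(r - 1)*(r + 1)*(r + 2)*(r - 1)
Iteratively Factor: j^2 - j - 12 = (j + 3)*(j - 4)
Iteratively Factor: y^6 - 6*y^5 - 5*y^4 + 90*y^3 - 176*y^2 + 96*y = (y + 4)*(y^5 - 10*y^4 + 35*y^3 - 50*y^2 + 24*y) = (y - 4)*(y + 4)*(y^4 - 6*y^3 + 11*y^2 - 6*y) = (y - 4)*(y - 3)*(y + 4)*(y^3 - 3*y^2 + 2*y) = (y - 4)*(y - 3)*(y - 1)*(y + 4)*(y^2 - 2*y) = (y - 4)*(y - 3)*(y - 2)*(y - 1)*(y + 4)*(y)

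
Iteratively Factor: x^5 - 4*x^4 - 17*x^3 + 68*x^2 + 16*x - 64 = (x - 4)*(x^4 - 17*x^2 + 16) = (x - 4)^2*(x^3 + 4*x^2 - x - 4) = (x - 4)^2*(x + 4)*(x^2 - 1) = (x - 4)^2*(x + 1)*(x + 4)*(x - 1)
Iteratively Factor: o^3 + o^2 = (o)*(o^2 + o) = o*(o + 1)*(o)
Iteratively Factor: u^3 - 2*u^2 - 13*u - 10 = (u + 1)*(u^2 - 3*u - 10) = (u + 1)*(u + 2)*(u - 5)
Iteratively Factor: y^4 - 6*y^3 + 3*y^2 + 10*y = (y - 5)*(y^3 - y^2 - 2*y) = (y - 5)*(y - 2)*(y^2 + y) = y*(y - 5)*(y - 2)*(y + 1)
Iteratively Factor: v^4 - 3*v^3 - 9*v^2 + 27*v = (v - 3)*(v^3 - 9*v) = v*(v - 3)*(v^2 - 9) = v*(v - 3)^2*(v + 3)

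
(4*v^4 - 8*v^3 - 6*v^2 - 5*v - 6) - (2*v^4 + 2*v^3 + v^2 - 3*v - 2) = 2*v^4 - 10*v^3 - 7*v^2 - 2*v - 4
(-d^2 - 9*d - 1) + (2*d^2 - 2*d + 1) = d^2 - 11*d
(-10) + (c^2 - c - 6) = c^2 - c - 16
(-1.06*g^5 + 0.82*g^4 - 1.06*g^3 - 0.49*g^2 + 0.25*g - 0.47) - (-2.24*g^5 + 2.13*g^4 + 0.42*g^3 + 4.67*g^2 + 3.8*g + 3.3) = 1.18*g^5 - 1.31*g^4 - 1.48*g^3 - 5.16*g^2 - 3.55*g - 3.77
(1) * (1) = 1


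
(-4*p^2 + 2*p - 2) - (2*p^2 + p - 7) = -6*p^2 + p + 5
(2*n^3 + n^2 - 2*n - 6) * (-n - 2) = -2*n^4 - 5*n^3 + 10*n + 12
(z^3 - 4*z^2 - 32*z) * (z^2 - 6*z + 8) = z^5 - 10*z^4 + 160*z^2 - 256*z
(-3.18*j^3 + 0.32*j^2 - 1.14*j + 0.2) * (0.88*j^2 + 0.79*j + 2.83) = -2.7984*j^5 - 2.2306*j^4 - 9.7498*j^3 + 0.181*j^2 - 3.0682*j + 0.566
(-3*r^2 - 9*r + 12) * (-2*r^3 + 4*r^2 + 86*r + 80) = 6*r^5 + 6*r^4 - 318*r^3 - 966*r^2 + 312*r + 960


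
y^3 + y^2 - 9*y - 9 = (y - 3)*(y + 1)*(y + 3)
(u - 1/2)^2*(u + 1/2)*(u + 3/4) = u^4 + u^3/4 - 5*u^2/8 - u/16 + 3/32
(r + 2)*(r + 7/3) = r^2 + 13*r/3 + 14/3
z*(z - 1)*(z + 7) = z^3 + 6*z^2 - 7*z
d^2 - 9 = (d - 3)*(d + 3)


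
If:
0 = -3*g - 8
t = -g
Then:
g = -8/3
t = 8/3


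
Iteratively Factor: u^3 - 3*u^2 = (u - 3)*(u^2) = u*(u - 3)*(u)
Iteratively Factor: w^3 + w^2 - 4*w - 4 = (w - 2)*(w^2 + 3*w + 2) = (w - 2)*(w + 1)*(w + 2)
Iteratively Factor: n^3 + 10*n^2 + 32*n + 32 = (n + 2)*(n^2 + 8*n + 16) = (n + 2)*(n + 4)*(n + 4)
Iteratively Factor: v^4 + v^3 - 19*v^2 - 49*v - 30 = (v + 2)*(v^3 - v^2 - 17*v - 15) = (v - 5)*(v + 2)*(v^2 + 4*v + 3) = (v - 5)*(v + 2)*(v + 3)*(v + 1)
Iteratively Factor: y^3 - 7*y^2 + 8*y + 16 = (y + 1)*(y^2 - 8*y + 16) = (y - 4)*(y + 1)*(y - 4)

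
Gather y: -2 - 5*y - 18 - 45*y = -50*y - 20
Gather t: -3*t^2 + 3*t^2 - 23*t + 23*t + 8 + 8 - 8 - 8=0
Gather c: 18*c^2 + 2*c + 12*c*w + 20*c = 18*c^2 + c*(12*w + 22)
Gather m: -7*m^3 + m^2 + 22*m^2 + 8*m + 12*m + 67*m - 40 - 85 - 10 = -7*m^3 + 23*m^2 + 87*m - 135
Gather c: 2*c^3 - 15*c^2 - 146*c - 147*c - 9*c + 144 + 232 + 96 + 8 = 2*c^3 - 15*c^2 - 302*c + 480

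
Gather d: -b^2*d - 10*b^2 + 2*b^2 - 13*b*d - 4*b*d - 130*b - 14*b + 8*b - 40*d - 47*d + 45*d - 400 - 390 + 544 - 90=-8*b^2 - 136*b + d*(-b^2 - 17*b - 42) - 336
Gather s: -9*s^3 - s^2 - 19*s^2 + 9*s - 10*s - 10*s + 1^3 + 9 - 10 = -9*s^3 - 20*s^2 - 11*s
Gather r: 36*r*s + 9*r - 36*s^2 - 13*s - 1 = r*(36*s + 9) - 36*s^2 - 13*s - 1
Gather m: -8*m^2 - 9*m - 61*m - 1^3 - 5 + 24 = -8*m^2 - 70*m + 18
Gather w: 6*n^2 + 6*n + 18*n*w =6*n^2 + 18*n*w + 6*n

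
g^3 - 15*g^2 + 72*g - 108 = (g - 6)^2*(g - 3)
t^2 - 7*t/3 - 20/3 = (t - 4)*(t + 5/3)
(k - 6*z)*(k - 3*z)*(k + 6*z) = k^3 - 3*k^2*z - 36*k*z^2 + 108*z^3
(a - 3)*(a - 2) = a^2 - 5*a + 6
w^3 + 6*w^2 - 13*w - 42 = (w - 3)*(w + 2)*(w + 7)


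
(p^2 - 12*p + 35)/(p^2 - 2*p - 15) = (p - 7)/(p + 3)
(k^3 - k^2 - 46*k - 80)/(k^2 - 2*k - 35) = (k^2 - 6*k - 16)/(k - 7)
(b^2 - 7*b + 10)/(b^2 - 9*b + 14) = (b - 5)/(b - 7)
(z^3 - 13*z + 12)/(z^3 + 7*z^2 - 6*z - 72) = (z - 1)/(z + 6)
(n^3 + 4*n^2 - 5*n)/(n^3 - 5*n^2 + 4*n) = (n + 5)/(n - 4)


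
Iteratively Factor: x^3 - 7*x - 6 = (x + 2)*(x^2 - 2*x - 3) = (x + 1)*(x + 2)*(x - 3)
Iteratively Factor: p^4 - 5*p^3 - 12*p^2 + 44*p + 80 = (p + 2)*(p^3 - 7*p^2 + 2*p + 40) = (p - 5)*(p + 2)*(p^2 - 2*p - 8) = (p - 5)*(p - 4)*(p + 2)*(p + 2)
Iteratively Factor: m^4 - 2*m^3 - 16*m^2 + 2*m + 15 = (m - 5)*(m^3 + 3*m^2 - m - 3) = (m - 5)*(m + 1)*(m^2 + 2*m - 3) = (m - 5)*(m - 1)*(m + 1)*(m + 3)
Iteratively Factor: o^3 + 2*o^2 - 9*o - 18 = (o + 2)*(o^2 - 9) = (o - 3)*(o + 2)*(o + 3)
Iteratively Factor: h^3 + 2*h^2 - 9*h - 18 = (h - 3)*(h^2 + 5*h + 6) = (h - 3)*(h + 2)*(h + 3)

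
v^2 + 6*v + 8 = (v + 2)*(v + 4)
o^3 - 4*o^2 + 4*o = o*(o - 2)^2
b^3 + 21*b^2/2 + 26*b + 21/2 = (b + 1/2)*(b + 3)*(b + 7)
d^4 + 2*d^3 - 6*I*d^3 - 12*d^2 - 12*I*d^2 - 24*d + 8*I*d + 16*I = (d + 2)*(d - 2*I)^3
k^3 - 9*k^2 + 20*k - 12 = (k - 6)*(k - 2)*(k - 1)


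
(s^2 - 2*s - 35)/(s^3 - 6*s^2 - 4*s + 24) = (s^2 - 2*s - 35)/(s^3 - 6*s^2 - 4*s + 24)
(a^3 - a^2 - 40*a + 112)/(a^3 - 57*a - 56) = (a^2 - 8*a + 16)/(a^2 - 7*a - 8)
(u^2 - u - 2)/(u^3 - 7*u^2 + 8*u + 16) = (u - 2)/(u^2 - 8*u + 16)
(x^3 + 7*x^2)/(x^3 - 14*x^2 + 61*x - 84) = x^2*(x + 7)/(x^3 - 14*x^2 + 61*x - 84)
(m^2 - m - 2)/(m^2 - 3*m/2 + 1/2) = 2*(m^2 - m - 2)/(2*m^2 - 3*m + 1)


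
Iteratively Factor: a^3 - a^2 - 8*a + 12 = (a + 3)*(a^2 - 4*a + 4) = (a - 2)*(a + 3)*(a - 2)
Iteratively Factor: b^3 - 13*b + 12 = (b - 3)*(b^2 + 3*b - 4) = (b - 3)*(b - 1)*(b + 4)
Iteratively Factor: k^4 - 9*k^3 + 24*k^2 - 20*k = (k - 2)*(k^3 - 7*k^2 + 10*k) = k*(k - 2)*(k^2 - 7*k + 10) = k*(k - 5)*(k - 2)*(k - 2)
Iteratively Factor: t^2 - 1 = (t - 1)*(t + 1)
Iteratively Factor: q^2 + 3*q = (q)*(q + 3)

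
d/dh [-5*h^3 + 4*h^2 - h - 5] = -15*h^2 + 8*h - 1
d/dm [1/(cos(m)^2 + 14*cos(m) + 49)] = 2*sin(m)/(cos(m) + 7)^3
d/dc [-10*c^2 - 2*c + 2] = -20*c - 2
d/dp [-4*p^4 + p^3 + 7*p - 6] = -16*p^3 + 3*p^2 + 7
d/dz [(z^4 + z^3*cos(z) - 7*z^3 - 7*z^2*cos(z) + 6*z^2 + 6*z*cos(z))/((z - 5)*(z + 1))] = (-z^5*sin(z) + 2*z^5 + 11*z^4*sin(z) + z^4*cos(z) - 19*z^4 - 29*z^3*sin(z) - 8*z^3*cos(z) + 36*z^3 - 11*z^2*sin(z) + 7*z^2*cos(z) + 81*z^2 + 30*z*sin(z) + 70*z*cos(z) - 60*z - 30*cos(z))/(z^4 - 8*z^3 + 6*z^2 + 40*z + 25)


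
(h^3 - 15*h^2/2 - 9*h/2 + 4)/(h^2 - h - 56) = (2*h^2 + h - 1)/(2*(h + 7))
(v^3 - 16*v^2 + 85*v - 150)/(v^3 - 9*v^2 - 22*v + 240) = (v^2 - 10*v + 25)/(v^2 - 3*v - 40)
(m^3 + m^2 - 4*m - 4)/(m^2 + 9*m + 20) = (m^3 + m^2 - 4*m - 4)/(m^2 + 9*m + 20)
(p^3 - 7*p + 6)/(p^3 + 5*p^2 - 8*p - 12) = (p^2 + 2*p - 3)/(p^2 + 7*p + 6)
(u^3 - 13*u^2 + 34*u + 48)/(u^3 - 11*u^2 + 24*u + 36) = (u - 8)/(u - 6)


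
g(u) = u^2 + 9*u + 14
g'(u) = 2*u + 9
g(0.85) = 22.37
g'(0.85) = 10.70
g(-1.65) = 1.87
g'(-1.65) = 5.70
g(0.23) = 16.12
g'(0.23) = 9.46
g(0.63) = 20.07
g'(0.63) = 10.26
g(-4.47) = -6.25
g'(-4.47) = 0.06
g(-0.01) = 13.91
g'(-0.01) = 8.98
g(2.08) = 37.05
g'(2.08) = 13.16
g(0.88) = 22.69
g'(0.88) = 10.76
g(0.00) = 14.00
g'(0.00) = 9.00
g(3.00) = 50.00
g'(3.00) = 15.00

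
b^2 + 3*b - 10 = (b - 2)*(b + 5)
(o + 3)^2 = o^2 + 6*o + 9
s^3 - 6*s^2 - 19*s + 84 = (s - 7)*(s - 3)*(s + 4)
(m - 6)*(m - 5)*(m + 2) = m^3 - 9*m^2 + 8*m + 60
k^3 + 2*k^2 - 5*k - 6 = (k - 2)*(k + 1)*(k + 3)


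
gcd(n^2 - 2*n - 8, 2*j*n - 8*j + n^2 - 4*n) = n - 4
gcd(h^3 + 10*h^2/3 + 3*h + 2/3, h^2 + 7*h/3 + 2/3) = h^2 + 7*h/3 + 2/3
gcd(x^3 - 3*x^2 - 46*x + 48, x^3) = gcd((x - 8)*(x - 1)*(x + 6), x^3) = 1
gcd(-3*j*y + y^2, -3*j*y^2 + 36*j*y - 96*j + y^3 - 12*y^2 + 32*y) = -3*j + y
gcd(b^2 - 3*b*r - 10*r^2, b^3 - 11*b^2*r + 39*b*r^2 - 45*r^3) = -b + 5*r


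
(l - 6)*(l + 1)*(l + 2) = l^3 - 3*l^2 - 16*l - 12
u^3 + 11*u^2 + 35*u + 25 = (u + 1)*(u + 5)^2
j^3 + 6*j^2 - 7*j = j*(j - 1)*(j + 7)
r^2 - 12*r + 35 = (r - 7)*(r - 5)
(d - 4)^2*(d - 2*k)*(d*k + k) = d^4*k - 2*d^3*k^2 - 7*d^3*k + 14*d^2*k^2 + 8*d^2*k - 16*d*k^2 + 16*d*k - 32*k^2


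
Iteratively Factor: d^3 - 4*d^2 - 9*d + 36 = (d - 4)*(d^2 - 9) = (d - 4)*(d + 3)*(d - 3)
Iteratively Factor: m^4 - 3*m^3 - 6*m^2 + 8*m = (m - 1)*(m^3 - 2*m^2 - 8*m) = m*(m - 1)*(m^2 - 2*m - 8) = m*(m - 1)*(m + 2)*(m - 4)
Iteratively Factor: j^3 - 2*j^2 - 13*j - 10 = (j + 1)*(j^2 - 3*j - 10) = (j - 5)*(j + 1)*(j + 2)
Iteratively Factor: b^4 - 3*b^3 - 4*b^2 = (b)*(b^3 - 3*b^2 - 4*b) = b*(b + 1)*(b^2 - 4*b) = b^2*(b + 1)*(b - 4)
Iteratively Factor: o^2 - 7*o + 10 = (o - 5)*(o - 2)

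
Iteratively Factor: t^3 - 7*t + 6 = (t + 3)*(t^2 - 3*t + 2) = (t - 2)*(t + 3)*(t - 1)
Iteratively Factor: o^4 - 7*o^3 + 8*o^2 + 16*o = (o + 1)*(o^3 - 8*o^2 + 16*o) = (o - 4)*(o + 1)*(o^2 - 4*o) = (o - 4)^2*(o + 1)*(o)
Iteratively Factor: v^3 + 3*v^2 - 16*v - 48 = (v + 3)*(v^2 - 16) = (v - 4)*(v + 3)*(v + 4)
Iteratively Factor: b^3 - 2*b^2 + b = (b - 1)*(b^2 - b) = (b - 1)^2*(b)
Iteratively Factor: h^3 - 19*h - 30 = (h + 2)*(h^2 - 2*h - 15) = (h - 5)*(h + 2)*(h + 3)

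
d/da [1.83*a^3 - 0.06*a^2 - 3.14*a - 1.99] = 5.49*a^2 - 0.12*a - 3.14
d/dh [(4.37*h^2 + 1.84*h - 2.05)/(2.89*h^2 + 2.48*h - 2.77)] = (5.52*h^2 - 12.3608*h - 0.0128000000000004)/(8.3521*h^4 + 14.3344*h^3 - 9.8602*h^2 - 13.7392*h + 7.6729)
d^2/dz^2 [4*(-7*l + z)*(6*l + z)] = 8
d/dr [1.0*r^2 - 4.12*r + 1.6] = 2.0*r - 4.12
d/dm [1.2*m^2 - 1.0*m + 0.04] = 2.4*m - 1.0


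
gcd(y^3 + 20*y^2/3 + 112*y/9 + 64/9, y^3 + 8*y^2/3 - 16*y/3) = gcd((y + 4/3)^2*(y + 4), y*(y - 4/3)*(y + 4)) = y + 4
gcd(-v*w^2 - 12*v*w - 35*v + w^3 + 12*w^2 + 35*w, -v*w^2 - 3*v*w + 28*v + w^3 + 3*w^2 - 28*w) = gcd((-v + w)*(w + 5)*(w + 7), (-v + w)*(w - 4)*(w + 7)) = v*w + 7*v - w^2 - 7*w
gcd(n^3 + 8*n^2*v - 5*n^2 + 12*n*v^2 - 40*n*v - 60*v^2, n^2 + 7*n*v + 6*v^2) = n + 6*v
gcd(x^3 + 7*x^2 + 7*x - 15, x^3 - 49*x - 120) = x^2 + 8*x + 15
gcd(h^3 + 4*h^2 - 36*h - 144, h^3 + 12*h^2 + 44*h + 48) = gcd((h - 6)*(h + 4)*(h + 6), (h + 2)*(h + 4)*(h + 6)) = h^2 + 10*h + 24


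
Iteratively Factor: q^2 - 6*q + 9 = (q - 3)*(q - 3)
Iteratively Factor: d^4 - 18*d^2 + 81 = (d - 3)*(d^3 + 3*d^2 - 9*d - 27) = (d - 3)*(d + 3)*(d^2 - 9) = (d - 3)*(d + 3)^2*(d - 3)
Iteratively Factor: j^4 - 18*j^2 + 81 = (j - 3)*(j^3 + 3*j^2 - 9*j - 27) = (j - 3)*(j + 3)*(j^2 - 9) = (j - 3)^2*(j + 3)*(j + 3)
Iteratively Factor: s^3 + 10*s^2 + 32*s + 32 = (s + 4)*(s^2 + 6*s + 8) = (s + 2)*(s + 4)*(s + 4)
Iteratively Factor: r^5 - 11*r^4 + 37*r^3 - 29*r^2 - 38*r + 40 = (r - 5)*(r^4 - 6*r^3 + 7*r^2 + 6*r - 8) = (r - 5)*(r - 4)*(r^3 - 2*r^2 - r + 2) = (r - 5)*(r - 4)*(r - 2)*(r^2 - 1) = (r - 5)*(r - 4)*(r - 2)*(r - 1)*(r + 1)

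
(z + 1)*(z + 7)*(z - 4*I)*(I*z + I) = I*z^4 + 4*z^3 + 9*I*z^3 + 36*z^2 + 15*I*z^2 + 60*z + 7*I*z + 28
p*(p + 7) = p^2 + 7*p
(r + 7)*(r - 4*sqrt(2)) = r^2 - 4*sqrt(2)*r + 7*r - 28*sqrt(2)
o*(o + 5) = o^2 + 5*o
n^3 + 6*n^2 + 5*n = n*(n + 1)*(n + 5)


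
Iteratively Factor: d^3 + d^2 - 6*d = (d + 3)*(d^2 - 2*d) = (d - 2)*(d + 3)*(d)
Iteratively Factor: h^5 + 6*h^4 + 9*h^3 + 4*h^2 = (h + 1)*(h^4 + 5*h^3 + 4*h^2) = (h + 1)^2*(h^3 + 4*h^2) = h*(h + 1)^2*(h^2 + 4*h) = h^2*(h + 1)^2*(h + 4)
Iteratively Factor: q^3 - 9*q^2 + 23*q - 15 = (q - 3)*(q^2 - 6*q + 5) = (q - 5)*(q - 3)*(q - 1)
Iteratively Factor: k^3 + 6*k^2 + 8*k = (k + 4)*(k^2 + 2*k) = k*(k + 4)*(k + 2)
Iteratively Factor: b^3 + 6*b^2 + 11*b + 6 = (b + 1)*(b^2 + 5*b + 6) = (b + 1)*(b + 2)*(b + 3)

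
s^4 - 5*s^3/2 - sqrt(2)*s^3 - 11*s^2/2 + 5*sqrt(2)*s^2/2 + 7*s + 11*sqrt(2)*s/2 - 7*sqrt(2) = (s - 7/2)*(s - 1)*(s + 2)*(s - sqrt(2))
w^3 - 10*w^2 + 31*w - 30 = (w - 5)*(w - 3)*(w - 2)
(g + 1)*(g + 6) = g^2 + 7*g + 6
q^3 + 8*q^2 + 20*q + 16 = (q + 2)^2*(q + 4)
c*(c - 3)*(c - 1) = c^3 - 4*c^2 + 3*c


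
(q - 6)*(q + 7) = q^2 + q - 42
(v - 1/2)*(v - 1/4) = v^2 - 3*v/4 + 1/8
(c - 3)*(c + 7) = c^2 + 4*c - 21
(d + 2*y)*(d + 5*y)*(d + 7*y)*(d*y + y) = d^4*y + 14*d^3*y^2 + d^3*y + 59*d^2*y^3 + 14*d^2*y^2 + 70*d*y^4 + 59*d*y^3 + 70*y^4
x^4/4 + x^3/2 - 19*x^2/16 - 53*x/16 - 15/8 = (x/2 + 1/2)*(x/2 + 1)*(x - 5/2)*(x + 3/2)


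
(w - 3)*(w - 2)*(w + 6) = w^3 + w^2 - 24*w + 36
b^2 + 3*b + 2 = (b + 1)*(b + 2)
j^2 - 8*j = j*(j - 8)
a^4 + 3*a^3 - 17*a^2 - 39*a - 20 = (a - 4)*(a + 1)^2*(a + 5)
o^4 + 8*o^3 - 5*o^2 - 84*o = o*(o - 3)*(o + 4)*(o + 7)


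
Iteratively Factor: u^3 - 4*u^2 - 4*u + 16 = (u + 2)*(u^2 - 6*u + 8) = (u - 4)*(u + 2)*(u - 2)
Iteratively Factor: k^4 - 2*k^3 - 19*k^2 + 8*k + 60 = (k - 5)*(k^3 + 3*k^2 - 4*k - 12) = (k - 5)*(k + 3)*(k^2 - 4) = (k - 5)*(k - 2)*(k + 3)*(k + 2)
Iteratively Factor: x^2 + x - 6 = (x + 3)*(x - 2)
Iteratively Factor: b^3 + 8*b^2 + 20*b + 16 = (b + 4)*(b^2 + 4*b + 4) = (b + 2)*(b + 4)*(b + 2)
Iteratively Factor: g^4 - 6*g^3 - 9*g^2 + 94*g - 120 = (g - 2)*(g^3 - 4*g^2 - 17*g + 60) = (g - 3)*(g - 2)*(g^2 - g - 20) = (g - 3)*(g - 2)*(g + 4)*(g - 5)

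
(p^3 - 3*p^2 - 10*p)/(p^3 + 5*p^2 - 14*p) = (p^2 - 3*p - 10)/(p^2 + 5*p - 14)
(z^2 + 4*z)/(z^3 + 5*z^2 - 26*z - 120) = z/(z^2 + z - 30)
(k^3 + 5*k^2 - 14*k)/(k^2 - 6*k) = (k^2 + 5*k - 14)/(k - 6)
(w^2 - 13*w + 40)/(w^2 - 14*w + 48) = (w - 5)/(w - 6)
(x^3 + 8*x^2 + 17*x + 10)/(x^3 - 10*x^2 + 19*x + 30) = (x^2 + 7*x + 10)/(x^2 - 11*x + 30)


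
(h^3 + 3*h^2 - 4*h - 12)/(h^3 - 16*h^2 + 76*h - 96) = (h^2 + 5*h + 6)/(h^2 - 14*h + 48)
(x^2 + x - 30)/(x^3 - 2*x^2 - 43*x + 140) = (x + 6)/(x^2 + 3*x - 28)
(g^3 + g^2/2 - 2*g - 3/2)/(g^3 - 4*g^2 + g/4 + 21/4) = 2*(g + 1)/(2*g - 7)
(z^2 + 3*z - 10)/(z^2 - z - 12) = (-z^2 - 3*z + 10)/(-z^2 + z + 12)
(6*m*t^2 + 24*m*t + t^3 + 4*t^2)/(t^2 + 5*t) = (6*m*t + 24*m + t^2 + 4*t)/(t + 5)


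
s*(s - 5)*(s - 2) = s^3 - 7*s^2 + 10*s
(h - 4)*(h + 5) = h^2 + h - 20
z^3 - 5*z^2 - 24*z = z*(z - 8)*(z + 3)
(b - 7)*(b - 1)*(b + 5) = b^3 - 3*b^2 - 33*b + 35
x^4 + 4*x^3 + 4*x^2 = x^2*(x + 2)^2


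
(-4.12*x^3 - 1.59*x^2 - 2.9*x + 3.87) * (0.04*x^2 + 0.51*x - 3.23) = -0.1648*x^5 - 2.1648*x^4 + 12.3807*x^3 + 3.8115*x^2 + 11.3407*x - 12.5001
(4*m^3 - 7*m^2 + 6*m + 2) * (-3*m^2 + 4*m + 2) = -12*m^5 + 37*m^4 - 38*m^3 + 4*m^2 + 20*m + 4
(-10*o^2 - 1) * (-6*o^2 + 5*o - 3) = 60*o^4 - 50*o^3 + 36*o^2 - 5*o + 3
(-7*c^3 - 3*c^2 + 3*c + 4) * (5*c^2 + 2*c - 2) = -35*c^5 - 29*c^4 + 23*c^3 + 32*c^2 + 2*c - 8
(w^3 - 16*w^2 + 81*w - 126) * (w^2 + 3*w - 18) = w^5 - 13*w^4 + 15*w^3 + 405*w^2 - 1836*w + 2268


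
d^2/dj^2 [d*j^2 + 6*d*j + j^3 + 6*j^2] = 2*d + 6*j + 12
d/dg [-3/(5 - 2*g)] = -6/(2*g - 5)^2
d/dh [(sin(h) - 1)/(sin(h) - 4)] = -3*cos(h)/(sin(h) - 4)^2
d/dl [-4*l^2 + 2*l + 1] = 2 - 8*l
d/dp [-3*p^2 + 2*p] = 2 - 6*p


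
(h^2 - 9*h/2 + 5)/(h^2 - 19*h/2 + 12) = (2*h^2 - 9*h + 10)/(2*h^2 - 19*h + 24)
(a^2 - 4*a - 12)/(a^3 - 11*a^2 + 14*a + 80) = (a - 6)/(a^2 - 13*a + 40)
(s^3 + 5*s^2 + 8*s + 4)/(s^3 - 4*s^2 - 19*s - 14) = (s + 2)/(s - 7)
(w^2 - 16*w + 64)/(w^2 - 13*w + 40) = (w - 8)/(w - 5)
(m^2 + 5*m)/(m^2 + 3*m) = (m + 5)/(m + 3)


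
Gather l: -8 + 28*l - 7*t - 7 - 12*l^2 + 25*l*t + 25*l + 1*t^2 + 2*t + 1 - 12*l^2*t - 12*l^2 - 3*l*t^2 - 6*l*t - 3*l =l^2*(-12*t - 24) + l*(-3*t^2 + 19*t + 50) + t^2 - 5*t - 14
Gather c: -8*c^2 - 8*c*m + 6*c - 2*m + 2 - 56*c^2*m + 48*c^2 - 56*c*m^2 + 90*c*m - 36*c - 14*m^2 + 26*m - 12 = c^2*(40 - 56*m) + c*(-56*m^2 + 82*m - 30) - 14*m^2 + 24*m - 10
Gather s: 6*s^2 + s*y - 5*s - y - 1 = 6*s^2 + s*(y - 5) - y - 1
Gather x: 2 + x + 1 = x + 3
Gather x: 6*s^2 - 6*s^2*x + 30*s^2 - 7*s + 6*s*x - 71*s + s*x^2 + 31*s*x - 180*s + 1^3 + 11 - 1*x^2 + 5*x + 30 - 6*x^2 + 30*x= 36*s^2 - 258*s + x^2*(s - 7) + x*(-6*s^2 + 37*s + 35) + 42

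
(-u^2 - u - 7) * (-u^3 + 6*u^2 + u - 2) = u^5 - 5*u^4 - 41*u^2 - 5*u + 14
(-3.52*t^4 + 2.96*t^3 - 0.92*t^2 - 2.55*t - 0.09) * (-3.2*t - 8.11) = 11.264*t^5 + 19.0752*t^4 - 21.0616*t^3 + 15.6212*t^2 + 20.9685*t + 0.7299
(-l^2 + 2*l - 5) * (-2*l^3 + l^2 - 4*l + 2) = 2*l^5 - 5*l^4 + 16*l^3 - 15*l^2 + 24*l - 10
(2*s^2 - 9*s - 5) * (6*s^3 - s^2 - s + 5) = 12*s^5 - 56*s^4 - 23*s^3 + 24*s^2 - 40*s - 25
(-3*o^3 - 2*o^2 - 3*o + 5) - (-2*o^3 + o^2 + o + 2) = -o^3 - 3*o^2 - 4*o + 3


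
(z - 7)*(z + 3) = z^2 - 4*z - 21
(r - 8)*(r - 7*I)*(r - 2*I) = r^3 - 8*r^2 - 9*I*r^2 - 14*r + 72*I*r + 112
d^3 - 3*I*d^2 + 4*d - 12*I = (d - 3*I)*(d - 2*I)*(d + 2*I)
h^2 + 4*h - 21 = (h - 3)*(h + 7)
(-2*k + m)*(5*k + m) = -10*k^2 + 3*k*m + m^2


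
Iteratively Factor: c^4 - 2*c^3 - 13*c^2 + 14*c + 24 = (c + 3)*(c^3 - 5*c^2 + 2*c + 8) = (c + 1)*(c + 3)*(c^2 - 6*c + 8) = (c - 4)*(c + 1)*(c + 3)*(c - 2)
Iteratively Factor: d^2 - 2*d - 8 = (d - 4)*(d + 2)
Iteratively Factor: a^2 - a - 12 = (a + 3)*(a - 4)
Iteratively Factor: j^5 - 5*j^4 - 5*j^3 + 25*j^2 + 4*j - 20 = (j - 1)*(j^4 - 4*j^3 - 9*j^2 + 16*j + 20) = (j - 1)*(j + 1)*(j^3 - 5*j^2 - 4*j + 20) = (j - 1)*(j + 1)*(j + 2)*(j^2 - 7*j + 10) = (j - 5)*(j - 1)*(j + 1)*(j + 2)*(j - 2)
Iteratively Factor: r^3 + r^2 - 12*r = (r - 3)*(r^2 + 4*r) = r*(r - 3)*(r + 4)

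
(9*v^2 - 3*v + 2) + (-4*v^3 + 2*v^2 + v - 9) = -4*v^3 + 11*v^2 - 2*v - 7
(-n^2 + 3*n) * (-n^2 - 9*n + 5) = n^4 + 6*n^3 - 32*n^2 + 15*n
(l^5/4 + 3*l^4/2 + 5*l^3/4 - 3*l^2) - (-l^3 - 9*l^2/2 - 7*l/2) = l^5/4 + 3*l^4/2 + 9*l^3/4 + 3*l^2/2 + 7*l/2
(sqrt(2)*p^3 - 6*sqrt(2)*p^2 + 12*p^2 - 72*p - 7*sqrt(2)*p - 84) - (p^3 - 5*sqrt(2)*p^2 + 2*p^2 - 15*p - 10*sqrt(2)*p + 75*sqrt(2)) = -p^3 + sqrt(2)*p^3 - sqrt(2)*p^2 + 10*p^2 - 57*p + 3*sqrt(2)*p - 75*sqrt(2) - 84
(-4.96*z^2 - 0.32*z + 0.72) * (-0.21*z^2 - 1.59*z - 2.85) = 1.0416*z^4 + 7.9536*z^3 + 14.4936*z^2 - 0.2328*z - 2.052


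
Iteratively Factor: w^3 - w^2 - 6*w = (w)*(w^2 - w - 6) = w*(w + 2)*(w - 3)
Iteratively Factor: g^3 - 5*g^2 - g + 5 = (g + 1)*(g^2 - 6*g + 5) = (g - 1)*(g + 1)*(g - 5)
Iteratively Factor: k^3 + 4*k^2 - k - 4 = (k - 1)*(k^2 + 5*k + 4) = (k - 1)*(k + 1)*(k + 4)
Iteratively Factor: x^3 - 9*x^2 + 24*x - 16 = (x - 4)*(x^2 - 5*x + 4) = (x - 4)^2*(x - 1)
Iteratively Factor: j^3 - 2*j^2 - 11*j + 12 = (j - 1)*(j^2 - j - 12) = (j - 4)*(j - 1)*(j + 3)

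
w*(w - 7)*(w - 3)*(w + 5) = w^4 - 5*w^3 - 29*w^2 + 105*w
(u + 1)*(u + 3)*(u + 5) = u^3 + 9*u^2 + 23*u + 15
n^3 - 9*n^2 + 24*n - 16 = (n - 4)^2*(n - 1)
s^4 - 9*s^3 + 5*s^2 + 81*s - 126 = (s - 7)*(s - 3)*(s - 2)*(s + 3)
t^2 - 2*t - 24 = (t - 6)*(t + 4)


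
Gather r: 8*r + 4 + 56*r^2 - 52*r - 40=56*r^2 - 44*r - 36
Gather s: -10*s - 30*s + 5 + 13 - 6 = 12 - 40*s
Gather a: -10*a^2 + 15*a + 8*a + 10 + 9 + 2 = -10*a^2 + 23*a + 21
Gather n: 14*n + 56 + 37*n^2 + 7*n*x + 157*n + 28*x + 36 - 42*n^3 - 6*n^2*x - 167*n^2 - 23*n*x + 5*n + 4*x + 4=-42*n^3 + n^2*(-6*x - 130) + n*(176 - 16*x) + 32*x + 96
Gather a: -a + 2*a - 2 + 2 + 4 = a + 4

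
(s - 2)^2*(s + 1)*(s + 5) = s^4 + 2*s^3 - 15*s^2 + 4*s + 20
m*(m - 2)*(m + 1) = m^3 - m^2 - 2*m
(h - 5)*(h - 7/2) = h^2 - 17*h/2 + 35/2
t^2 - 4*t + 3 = (t - 3)*(t - 1)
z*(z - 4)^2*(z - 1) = z^4 - 9*z^3 + 24*z^2 - 16*z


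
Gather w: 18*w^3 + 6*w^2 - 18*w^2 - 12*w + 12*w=18*w^3 - 12*w^2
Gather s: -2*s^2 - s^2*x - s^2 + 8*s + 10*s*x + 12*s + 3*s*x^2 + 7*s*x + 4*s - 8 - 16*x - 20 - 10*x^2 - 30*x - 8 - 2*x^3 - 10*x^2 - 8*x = s^2*(-x - 3) + s*(3*x^2 + 17*x + 24) - 2*x^3 - 20*x^2 - 54*x - 36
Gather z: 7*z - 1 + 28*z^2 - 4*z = 28*z^2 + 3*z - 1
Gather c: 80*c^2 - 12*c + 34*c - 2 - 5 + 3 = 80*c^2 + 22*c - 4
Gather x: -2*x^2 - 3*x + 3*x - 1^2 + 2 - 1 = -2*x^2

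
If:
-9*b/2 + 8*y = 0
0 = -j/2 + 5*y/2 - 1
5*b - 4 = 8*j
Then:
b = 24/35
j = -1/14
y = 27/70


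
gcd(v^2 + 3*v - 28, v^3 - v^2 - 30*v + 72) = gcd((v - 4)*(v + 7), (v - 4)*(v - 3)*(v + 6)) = v - 4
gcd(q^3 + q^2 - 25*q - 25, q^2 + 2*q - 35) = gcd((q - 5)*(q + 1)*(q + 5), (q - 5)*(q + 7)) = q - 5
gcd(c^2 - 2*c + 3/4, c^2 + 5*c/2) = 1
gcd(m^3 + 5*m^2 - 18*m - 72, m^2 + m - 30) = m + 6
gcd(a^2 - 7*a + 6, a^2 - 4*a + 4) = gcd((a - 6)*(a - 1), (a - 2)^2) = 1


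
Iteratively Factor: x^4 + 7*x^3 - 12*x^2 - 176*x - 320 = (x + 4)*(x^3 + 3*x^2 - 24*x - 80) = (x + 4)^2*(x^2 - x - 20) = (x + 4)^3*(x - 5)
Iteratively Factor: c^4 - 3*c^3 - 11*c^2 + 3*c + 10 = (c + 1)*(c^3 - 4*c^2 - 7*c + 10) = (c - 5)*(c + 1)*(c^2 + c - 2) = (c - 5)*(c + 1)*(c + 2)*(c - 1)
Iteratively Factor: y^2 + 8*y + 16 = (y + 4)*(y + 4)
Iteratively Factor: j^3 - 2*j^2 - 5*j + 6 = (j - 3)*(j^2 + j - 2) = (j - 3)*(j + 2)*(j - 1)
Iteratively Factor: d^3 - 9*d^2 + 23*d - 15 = (d - 3)*(d^2 - 6*d + 5) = (d - 3)*(d - 1)*(d - 5)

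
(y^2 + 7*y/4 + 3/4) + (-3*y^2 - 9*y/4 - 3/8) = -2*y^2 - y/2 + 3/8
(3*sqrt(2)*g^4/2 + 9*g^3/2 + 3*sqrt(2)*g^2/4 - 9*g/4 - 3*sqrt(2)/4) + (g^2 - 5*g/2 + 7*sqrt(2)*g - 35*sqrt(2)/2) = 3*sqrt(2)*g^4/2 + 9*g^3/2 + g^2 + 3*sqrt(2)*g^2/4 - 19*g/4 + 7*sqrt(2)*g - 73*sqrt(2)/4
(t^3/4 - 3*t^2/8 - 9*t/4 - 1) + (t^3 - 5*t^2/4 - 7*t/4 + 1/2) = 5*t^3/4 - 13*t^2/8 - 4*t - 1/2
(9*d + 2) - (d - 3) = 8*d + 5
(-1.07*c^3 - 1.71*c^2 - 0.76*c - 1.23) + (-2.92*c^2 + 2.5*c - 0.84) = -1.07*c^3 - 4.63*c^2 + 1.74*c - 2.07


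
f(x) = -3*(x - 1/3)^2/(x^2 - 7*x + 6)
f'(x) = -3*(7 - 2*x)*(x - 1/3)^2/(x^2 - 7*x + 6)^2 - 3*(2*x - 2/3)/(x^2 - 7*x + 6)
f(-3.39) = -1.01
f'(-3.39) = 0.20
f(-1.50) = -0.54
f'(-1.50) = 0.30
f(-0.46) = -0.20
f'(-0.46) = 0.34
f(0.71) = -0.28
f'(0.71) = -2.48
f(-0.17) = -0.11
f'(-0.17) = 0.31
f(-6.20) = -1.46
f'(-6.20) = 0.12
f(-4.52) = -1.22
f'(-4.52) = 0.17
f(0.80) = -0.63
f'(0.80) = -5.95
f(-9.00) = -1.74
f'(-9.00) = 0.08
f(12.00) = -6.19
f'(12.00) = 0.53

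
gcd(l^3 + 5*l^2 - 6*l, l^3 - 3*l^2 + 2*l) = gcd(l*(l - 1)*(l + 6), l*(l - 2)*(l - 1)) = l^2 - l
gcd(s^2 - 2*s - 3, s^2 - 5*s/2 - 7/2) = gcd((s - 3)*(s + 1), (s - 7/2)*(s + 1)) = s + 1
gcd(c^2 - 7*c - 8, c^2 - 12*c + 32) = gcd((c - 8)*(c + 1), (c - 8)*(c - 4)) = c - 8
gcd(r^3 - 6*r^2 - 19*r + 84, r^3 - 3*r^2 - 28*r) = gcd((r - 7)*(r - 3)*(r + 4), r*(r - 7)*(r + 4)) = r^2 - 3*r - 28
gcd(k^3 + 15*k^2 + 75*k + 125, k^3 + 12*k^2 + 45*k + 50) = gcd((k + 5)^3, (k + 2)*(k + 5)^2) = k^2 + 10*k + 25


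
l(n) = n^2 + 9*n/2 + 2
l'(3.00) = 10.50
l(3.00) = 24.50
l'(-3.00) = -1.50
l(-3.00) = -2.50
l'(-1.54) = 1.42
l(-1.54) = -2.56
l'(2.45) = 9.40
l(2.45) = 19.03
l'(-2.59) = -0.68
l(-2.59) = -2.95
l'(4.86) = 14.22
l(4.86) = 47.49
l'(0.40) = 5.30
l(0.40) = 3.96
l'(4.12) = 12.74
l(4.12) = 37.51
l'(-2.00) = 0.50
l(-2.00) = -3.00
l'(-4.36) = -4.22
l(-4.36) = 1.39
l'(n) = 2*n + 9/2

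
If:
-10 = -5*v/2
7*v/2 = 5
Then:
No Solution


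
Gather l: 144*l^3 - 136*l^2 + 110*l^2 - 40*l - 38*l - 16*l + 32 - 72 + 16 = 144*l^3 - 26*l^2 - 94*l - 24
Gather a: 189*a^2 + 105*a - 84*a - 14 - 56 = 189*a^2 + 21*a - 70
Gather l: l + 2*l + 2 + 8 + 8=3*l + 18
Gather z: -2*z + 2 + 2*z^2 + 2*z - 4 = 2*z^2 - 2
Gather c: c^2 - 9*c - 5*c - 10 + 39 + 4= c^2 - 14*c + 33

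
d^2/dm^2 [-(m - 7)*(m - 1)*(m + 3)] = 10 - 6*m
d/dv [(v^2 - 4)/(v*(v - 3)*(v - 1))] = (-v^4 + 15*v^2 - 32*v + 12)/(v^2*(v^4 - 8*v^3 + 22*v^2 - 24*v + 9))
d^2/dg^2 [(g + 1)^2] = 2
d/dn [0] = 0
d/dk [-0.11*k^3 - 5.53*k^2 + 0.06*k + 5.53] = -0.33*k^2 - 11.06*k + 0.06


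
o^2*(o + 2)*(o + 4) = o^4 + 6*o^3 + 8*o^2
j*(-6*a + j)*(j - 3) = -6*a*j^2 + 18*a*j + j^3 - 3*j^2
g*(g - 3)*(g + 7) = g^3 + 4*g^2 - 21*g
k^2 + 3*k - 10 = (k - 2)*(k + 5)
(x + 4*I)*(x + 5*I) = x^2 + 9*I*x - 20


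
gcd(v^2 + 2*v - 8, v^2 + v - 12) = v + 4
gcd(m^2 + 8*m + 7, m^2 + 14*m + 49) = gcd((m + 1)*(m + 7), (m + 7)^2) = m + 7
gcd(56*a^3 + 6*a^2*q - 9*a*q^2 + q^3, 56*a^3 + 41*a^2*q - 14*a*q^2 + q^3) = -7*a + q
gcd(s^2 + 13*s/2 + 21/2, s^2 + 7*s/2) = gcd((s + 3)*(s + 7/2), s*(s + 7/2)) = s + 7/2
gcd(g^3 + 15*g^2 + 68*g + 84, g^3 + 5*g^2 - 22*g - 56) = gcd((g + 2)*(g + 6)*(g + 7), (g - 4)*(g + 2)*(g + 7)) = g^2 + 9*g + 14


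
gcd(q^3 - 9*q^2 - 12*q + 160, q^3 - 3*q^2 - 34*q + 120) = q - 5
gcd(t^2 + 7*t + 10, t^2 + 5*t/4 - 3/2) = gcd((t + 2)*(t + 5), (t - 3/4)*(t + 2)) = t + 2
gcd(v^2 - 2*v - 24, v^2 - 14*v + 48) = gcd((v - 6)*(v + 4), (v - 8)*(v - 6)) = v - 6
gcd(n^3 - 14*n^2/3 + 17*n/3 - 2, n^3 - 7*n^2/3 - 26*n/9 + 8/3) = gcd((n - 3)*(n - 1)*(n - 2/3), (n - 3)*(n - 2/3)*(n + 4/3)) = n^2 - 11*n/3 + 2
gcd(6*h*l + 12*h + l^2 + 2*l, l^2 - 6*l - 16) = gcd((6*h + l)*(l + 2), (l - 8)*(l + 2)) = l + 2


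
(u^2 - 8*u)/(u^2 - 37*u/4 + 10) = 4*u/(4*u - 5)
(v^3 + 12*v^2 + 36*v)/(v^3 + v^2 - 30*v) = (v + 6)/(v - 5)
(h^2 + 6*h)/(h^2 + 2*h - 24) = h/(h - 4)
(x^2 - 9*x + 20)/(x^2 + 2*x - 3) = (x^2 - 9*x + 20)/(x^2 + 2*x - 3)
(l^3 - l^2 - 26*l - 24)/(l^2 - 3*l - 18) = (l^2 + 5*l + 4)/(l + 3)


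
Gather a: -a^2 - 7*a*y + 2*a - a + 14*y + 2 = -a^2 + a*(1 - 7*y) + 14*y + 2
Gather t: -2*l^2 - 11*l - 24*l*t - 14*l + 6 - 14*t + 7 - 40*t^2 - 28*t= -2*l^2 - 25*l - 40*t^2 + t*(-24*l - 42) + 13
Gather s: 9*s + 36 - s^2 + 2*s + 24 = -s^2 + 11*s + 60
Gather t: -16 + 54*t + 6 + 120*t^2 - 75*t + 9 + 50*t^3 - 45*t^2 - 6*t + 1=50*t^3 + 75*t^2 - 27*t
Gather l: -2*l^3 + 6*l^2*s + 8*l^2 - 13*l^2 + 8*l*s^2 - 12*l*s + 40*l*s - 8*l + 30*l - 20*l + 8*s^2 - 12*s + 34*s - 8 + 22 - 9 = -2*l^3 + l^2*(6*s - 5) + l*(8*s^2 + 28*s + 2) + 8*s^2 + 22*s + 5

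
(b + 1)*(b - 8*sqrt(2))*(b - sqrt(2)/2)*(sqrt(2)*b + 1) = sqrt(2)*b^4 - 16*b^3 + sqrt(2)*b^3 - 16*b^2 - sqrt(2)*b^2/2 - sqrt(2)*b/2 + 8*b + 8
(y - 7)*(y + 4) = y^2 - 3*y - 28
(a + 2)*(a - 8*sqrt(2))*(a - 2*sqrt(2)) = a^3 - 10*sqrt(2)*a^2 + 2*a^2 - 20*sqrt(2)*a + 32*a + 64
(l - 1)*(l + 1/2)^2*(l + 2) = l^4 + 2*l^3 - 3*l^2/4 - 7*l/4 - 1/2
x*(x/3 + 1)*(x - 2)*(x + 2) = x^4/3 + x^3 - 4*x^2/3 - 4*x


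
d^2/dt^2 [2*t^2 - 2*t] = 4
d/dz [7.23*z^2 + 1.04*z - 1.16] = 14.46*z + 1.04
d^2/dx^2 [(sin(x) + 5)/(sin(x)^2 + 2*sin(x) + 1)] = (-15*sin(x) + cos(x)^2 + 25)/(sin(x) + 1)^3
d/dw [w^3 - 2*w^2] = w*(3*w - 4)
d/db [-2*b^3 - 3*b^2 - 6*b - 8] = -6*b^2 - 6*b - 6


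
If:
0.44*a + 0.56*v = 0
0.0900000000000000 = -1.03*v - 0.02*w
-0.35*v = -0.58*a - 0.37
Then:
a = -0.43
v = 0.34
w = -22.01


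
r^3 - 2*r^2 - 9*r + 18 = (r - 3)*(r - 2)*(r + 3)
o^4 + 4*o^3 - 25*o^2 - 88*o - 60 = (o - 5)*(o + 1)*(o + 2)*(o + 6)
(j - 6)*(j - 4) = j^2 - 10*j + 24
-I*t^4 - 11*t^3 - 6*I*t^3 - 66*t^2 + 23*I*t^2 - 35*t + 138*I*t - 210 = (t + 6)*(t - 7*I)*(t - 5*I)*(-I*t + 1)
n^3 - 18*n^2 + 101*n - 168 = (n - 8)*(n - 7)*(n - 3)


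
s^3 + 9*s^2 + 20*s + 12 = (s + 1)*(s + 2)*(s + 6)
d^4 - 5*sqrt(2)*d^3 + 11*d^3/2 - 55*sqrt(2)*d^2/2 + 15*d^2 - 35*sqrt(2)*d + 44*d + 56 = (d + 2)*(d + 7/2)*(d - 4*sqrt(2))*(d - sqrt(2))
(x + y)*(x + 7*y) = x^2 + 8*x*y + 7*y^2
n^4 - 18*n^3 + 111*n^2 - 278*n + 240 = (n - 8)*(n - 5)*(n - 3)*(n - 2)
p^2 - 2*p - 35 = (p - 7)*(p + 5)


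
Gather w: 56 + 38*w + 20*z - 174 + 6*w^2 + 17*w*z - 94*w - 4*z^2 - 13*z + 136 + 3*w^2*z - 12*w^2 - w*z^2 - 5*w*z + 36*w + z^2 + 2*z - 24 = w^2*(3*z - 6) + w*(-z^2 + 12*z - 20) - 3*z^2 + 9*z - 6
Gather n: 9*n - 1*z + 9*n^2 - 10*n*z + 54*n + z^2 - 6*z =9*n^2 + n*(63 - 10*z) + z^2 - 7*z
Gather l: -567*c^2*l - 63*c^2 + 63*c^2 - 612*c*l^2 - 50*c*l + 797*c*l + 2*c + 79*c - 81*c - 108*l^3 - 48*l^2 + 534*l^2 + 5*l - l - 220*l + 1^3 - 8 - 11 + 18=-108*l^3 + l^2*(486 - 612*c) + l*(-567*c^2 + 747*c - 216)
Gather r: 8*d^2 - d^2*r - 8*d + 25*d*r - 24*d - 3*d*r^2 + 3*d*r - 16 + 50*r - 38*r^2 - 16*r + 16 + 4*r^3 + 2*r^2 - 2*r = 8*d^2 - 32*d + 4*r^3 + r^2*(-3*d - 36) + r*(-d^2 + 28*d + 32)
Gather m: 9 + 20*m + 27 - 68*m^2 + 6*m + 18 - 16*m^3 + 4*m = -16*m^3 - 68*m^2 + 30*m + 54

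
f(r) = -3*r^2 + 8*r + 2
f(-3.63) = -66.57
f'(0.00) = 8.00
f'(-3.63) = 29.78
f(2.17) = 5.23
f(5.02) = -33.44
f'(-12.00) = 80.00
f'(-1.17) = 15.02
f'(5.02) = -22.12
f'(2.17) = -5.02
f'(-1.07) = 14.42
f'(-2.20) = 21.20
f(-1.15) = -11.17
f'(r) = 8 - 6*r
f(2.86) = 0.34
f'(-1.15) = 14.90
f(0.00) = 2.00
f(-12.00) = -526.00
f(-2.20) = -30.12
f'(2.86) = -9.16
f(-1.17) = -11.47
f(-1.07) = -9.99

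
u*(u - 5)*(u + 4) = u^3 - u^2 - 20*u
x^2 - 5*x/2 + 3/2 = (x - 3/2)*(x - 1)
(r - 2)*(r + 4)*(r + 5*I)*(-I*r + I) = -I*r^4 + 5*r^3 - I*r^3 + 5*r^2 + 10*I*r^2 - 50*r - 8*I*r + 40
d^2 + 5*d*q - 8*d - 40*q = (d - 8)*(d + 5*q)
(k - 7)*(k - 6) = k^2 - 13*k + 42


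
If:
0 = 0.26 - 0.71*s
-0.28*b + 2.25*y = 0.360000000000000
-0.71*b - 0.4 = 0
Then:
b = -0.56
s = 0.37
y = 0.09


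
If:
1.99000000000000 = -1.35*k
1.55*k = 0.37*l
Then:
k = -1.47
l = -6.18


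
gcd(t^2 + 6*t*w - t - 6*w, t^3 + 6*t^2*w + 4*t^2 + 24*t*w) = t + 6*w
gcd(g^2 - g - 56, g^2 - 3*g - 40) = g - 8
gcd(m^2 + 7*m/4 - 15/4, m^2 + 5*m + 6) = m + 3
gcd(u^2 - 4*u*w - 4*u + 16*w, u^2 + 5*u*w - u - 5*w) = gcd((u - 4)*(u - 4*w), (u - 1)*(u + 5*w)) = 1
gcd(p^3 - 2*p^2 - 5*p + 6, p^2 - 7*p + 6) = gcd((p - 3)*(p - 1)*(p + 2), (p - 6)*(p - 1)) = p - 1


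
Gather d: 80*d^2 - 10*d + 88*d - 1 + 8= 80*d^2 + 78*d + 7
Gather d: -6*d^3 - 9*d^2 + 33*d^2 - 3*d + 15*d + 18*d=-6*d^3 + 24*d^2 + 30*d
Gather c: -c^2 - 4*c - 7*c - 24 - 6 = -c^2 - 11*c - 30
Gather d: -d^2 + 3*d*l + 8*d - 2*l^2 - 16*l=-d^2 + d*(3*l + 8) - 2*l^2 - 16*l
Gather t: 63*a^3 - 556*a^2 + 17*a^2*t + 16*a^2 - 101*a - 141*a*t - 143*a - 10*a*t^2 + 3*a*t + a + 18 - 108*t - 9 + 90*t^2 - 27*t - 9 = 63*a^3 - 540*a^2 - 243*a + t^2*(90 - 10*a) + t*(17*a^2 - 138*a - 135)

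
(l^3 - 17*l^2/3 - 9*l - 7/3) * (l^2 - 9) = l^5 - 17*l^4/3 - 18*l^3 + 146*l^2/3 + 81*l + 21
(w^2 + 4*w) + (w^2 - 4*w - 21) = 2*w^2 - 21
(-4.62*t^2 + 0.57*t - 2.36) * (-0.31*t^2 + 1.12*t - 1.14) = 1.4322*t^4 - 5.3511*t^3 + 6.6368*t^2 - 3.293*t + 2.6904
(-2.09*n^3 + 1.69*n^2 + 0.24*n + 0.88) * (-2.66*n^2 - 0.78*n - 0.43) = 5.5594*n^5 - 2.8652*n^4 - 1.0579*n^3 - 3.2547*n^2 - 0.7896*n - 0.3784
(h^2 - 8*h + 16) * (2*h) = 2*h^3 - 16*h^2 + 32*h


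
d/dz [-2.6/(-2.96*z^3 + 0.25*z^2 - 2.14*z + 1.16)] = (-23.088*z^2 + 1.3*z - 5.564)/(2.96*z^3 - 0.25*z^2 + 2.14*z - 1.16)^2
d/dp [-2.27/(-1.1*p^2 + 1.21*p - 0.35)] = (2.7467 - 4.994*p)/(1.1*p^2 - 1.21*p + 0.35)^2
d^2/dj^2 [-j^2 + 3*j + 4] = -2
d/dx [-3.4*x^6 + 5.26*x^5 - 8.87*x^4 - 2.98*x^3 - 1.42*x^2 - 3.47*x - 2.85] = -20.4*x^5 + 26.3*x^4 - 35.48*x^3 - 8.94*x^2 - 2.84*x - 3.47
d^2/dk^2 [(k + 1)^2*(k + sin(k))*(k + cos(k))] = -sqrt(2)*k^3*sin(k + pi/4) - 8*k^2*sin(k) - 2*k^2*sin(2*k) + 4*k^2*cos(k) + 12*k^2 - 3*k*sin(k) + 13*k*cos(k) + 4*sqrt(2)*k*cos(2*k + pi/4) + 12*k + 2*sin(k) - sin(2*k) + 6*cos(k) + 4*cos(2*k) + 2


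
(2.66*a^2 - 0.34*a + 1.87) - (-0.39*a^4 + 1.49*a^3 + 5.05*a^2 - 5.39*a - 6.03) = 0.39*a^4 - 1.49*a^3 - 2.39*a^2 + 5.05*a + 7.9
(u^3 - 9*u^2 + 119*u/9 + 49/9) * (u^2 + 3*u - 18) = u^5 - 6*u^4 - 286*u^3/9 + 1864*u^2/9 - 665*u/3 - 98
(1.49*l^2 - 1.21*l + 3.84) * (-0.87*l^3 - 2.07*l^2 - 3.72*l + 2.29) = -1.2963*l^5 - 2.0316*l^4 - 6.3789*l^3 - 0.0354999999999999*l^2 - 17.0557*l + 8.7936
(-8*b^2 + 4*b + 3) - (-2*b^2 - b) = -6*b^2 + 5*b + 3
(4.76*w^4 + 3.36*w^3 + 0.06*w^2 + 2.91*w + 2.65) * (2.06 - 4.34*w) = -20.6584*w^5 - 4.7768*w^4 + 6.6612*w^3 - 12.5058*w^2 - 5.5064*w + 5.459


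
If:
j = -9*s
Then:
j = -9*s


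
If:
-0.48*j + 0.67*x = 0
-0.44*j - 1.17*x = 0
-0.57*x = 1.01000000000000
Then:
No Solution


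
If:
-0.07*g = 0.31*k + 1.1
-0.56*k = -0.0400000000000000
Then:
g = -16.03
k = 0.07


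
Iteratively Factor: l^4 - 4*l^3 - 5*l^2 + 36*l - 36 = (l - 3)*(l^3 - l^2 - 8*l + 12) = (l - 3)*(l - 2)*(l^2 + l - 6) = (l - 3)*(l - 2)*(l + 3)*(l - 2)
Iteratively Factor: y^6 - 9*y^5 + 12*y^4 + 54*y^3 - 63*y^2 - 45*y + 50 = (y - 1)*(y^5 - 8*y^4 + 4*y^3 + 58*y^2 - 5*y - 50) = (y - 1)*(y + 2)*(y^4 - 10*y^3 + 24*y^2 + 10*y - 25) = (y - 1)*(y + 1)*(y + 2)*(y^3 - 11*y^2 + 35*y - 25) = (y - 1)^2*(y + 1)*(y + 2)*(y^2 - 10*y + 25) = (y - 5)*(y - 1)^2*(y + 1)*(y + 2)*(y - 5)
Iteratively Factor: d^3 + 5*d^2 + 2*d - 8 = (d + 2)*(d^2 + 3*d - 4) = (d + 2)*(d + 4)*(d - 1)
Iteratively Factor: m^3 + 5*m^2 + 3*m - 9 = (m + 3)*(m^2 + 2*m - 3) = (m + 3)^2*(m - 1)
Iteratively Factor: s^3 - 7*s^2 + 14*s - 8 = (s - 2)*(s^2 - 5*s + 4) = (s - 2)*(s - 1)*(s - 4)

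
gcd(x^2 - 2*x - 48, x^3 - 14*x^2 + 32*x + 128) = x - 8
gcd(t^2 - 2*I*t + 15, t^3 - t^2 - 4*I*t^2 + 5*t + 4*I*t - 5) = t - 5*I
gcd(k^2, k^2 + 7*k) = k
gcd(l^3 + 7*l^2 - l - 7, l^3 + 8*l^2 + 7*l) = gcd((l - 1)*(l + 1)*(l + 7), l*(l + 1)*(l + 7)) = l^2 + 8*l + 7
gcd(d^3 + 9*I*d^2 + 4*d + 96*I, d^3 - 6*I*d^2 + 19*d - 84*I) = d^2 + I*d + 12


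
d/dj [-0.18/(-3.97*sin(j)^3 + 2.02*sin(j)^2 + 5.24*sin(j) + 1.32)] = (-2.1438*sin(j)^2 + 0.7272*sin(j) + 0.9432)*cos(j)/(-3.97*sin(j)^3 + 2.02*sin(j)^2 + 5.24*sin(j) + 1.32)^2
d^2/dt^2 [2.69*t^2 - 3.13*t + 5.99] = 5.38000000000000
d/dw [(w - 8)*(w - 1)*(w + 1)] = 3*w^2 - 16*w - 1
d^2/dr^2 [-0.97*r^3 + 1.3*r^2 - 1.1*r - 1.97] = 2.6 - 5.82*r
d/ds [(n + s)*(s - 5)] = n + 2*s - 5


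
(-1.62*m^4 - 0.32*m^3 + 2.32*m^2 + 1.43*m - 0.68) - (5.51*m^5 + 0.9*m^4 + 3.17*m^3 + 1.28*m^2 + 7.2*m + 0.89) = -5.51*m^5 - 2.52*m^4 - 3.49*m^3 + 1.04*m^2 - 5.77*m - 1.57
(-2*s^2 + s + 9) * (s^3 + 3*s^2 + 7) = -2*s^5 - 5*s^4 + 12*s^3 + 13*s^2 + 7*s + 63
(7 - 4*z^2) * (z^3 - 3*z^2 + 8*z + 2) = -4*z^5 + 12*z^4 - 25*z^3 - 29*z^2 + 56*z + 14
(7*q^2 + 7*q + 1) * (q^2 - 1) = 7*q^4 + 7*q^3 - 6*q^2 - 7*q - 1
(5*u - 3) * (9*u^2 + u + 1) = 45*u^3 - 22*u^2 + 2*u - 3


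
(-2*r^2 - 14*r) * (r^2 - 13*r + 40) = -2*r^4 + 12*r^3 + 102*r^2 - 560*r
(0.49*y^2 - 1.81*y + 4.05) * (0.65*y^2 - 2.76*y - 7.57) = 0.3185*y^4 - 2.5289*y^3 + 3.9188*y^2 + 2.5237*y - 30.6585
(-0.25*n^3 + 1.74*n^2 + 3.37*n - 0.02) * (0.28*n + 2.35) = -0.07*n^4 - 0.1003*n^3 + 5.0326*n^2 + 7.9139*n - 0.047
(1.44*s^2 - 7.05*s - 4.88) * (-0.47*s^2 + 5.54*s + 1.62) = -0.6768*s^4 + 11.2911*s^3 - 34.4306*s^2 - 38.4562*s - 7.9056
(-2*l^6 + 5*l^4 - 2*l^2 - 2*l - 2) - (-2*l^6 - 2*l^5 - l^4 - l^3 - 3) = 2*l^5 + 6*l^4 + l^3 - 2*l^2 - 2*l + 1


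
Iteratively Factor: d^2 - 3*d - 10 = (d + 2)*(d - 5)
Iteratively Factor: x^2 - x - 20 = (x + 4)*(x - 5)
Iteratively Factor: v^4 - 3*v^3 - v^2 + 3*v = (v - 1)*(v^3 - 2*v^2 - 3*v) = (v - 1)*(v + 1)*(v^2 - 3*v) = (v - 3)*(v - 1)*(v + 1)*(v)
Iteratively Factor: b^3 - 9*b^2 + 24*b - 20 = (b - 5)*(b^2 - 4*b + 4) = (b - 5)*(b - 2)*(b - 2)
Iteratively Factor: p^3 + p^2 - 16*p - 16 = (p + 1)*(p^2 - 16) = (p - 4)*(p + 1)*(p + 4)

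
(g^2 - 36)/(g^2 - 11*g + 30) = (g + 6)/(g - 5)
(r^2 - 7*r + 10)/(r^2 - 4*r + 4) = (r - 5)/(r - 2)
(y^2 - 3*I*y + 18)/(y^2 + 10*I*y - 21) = (y - 6*I)/(y + 7*I)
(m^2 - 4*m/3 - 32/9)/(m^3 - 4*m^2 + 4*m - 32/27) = 3*(3*m + 4)/(9*m^2 - 12*m + 4)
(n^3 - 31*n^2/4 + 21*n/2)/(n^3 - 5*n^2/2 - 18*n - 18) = n*(4*n - 7)/(2*(2*n^2 + 7*n + 6))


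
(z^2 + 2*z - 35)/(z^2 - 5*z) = (z + 7)/z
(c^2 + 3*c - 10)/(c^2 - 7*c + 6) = (c^2 + 3*c - 10)/(c^2 - 7*c + 6)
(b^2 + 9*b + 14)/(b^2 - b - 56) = (b + 2)/(b - 8)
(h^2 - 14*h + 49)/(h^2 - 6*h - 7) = (h - 7)/(h + 1)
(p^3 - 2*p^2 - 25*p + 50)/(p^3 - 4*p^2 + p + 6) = (p^2 - 25)/(p^2 - 2*p - 3)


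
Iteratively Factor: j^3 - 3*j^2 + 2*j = (j)*(j^2 - 3*j + 2) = j*(j - 2)*(j - 1)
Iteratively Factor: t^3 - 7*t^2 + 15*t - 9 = (t - 3)*(t^2 - 4*t + 3) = (t - 3)^2*(t - 1)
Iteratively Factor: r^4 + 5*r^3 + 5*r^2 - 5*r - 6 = (r + 3)*(r^3 + 2*r^2 - r - 2) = (r + 1)*(r + 3)*(r^2 + r - 2) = (r + 1)*(r + 2)*(r + 3)*(r - 1)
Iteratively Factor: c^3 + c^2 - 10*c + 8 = (c - 1)*(c^2 + 2*c - 8) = (c - 1)*(c + 4)*(c - 2)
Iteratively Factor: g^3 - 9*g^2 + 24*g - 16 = (g - 4)*(g^2 - 5*g + 4) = (g - 4)*(g - 1)*(g - 4)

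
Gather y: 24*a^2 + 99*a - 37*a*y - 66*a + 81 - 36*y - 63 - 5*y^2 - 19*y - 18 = 24*a^2 + 33*a - 5*y^2 + y*(-37*a - 55)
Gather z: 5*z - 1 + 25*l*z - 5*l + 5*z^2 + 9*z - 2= -5*l + 5*z^2 + z*(25*l + 14) - 3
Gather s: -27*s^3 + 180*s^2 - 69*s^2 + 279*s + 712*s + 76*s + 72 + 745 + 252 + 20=-27*s^3 + 111*s^2 + 1067*s + 1089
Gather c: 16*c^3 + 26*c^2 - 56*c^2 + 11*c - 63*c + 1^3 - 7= 16*c^3 - 30*c^2 - 52*c - 6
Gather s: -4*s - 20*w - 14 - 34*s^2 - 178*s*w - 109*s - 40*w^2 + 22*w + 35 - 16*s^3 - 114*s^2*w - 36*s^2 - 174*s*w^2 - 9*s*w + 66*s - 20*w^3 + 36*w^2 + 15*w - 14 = -16*s^3 + s^2*(-114*w - 70) + s*(-174*w^2 - 187*w - 47) - 20*w^3 - 4*w^2 + 17*w + 7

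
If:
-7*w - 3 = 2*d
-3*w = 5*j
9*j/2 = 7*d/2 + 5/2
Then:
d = -94/191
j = 33/191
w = -55/191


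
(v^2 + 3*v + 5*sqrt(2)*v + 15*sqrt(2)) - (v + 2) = v^2 + 2*v + 5*sqrt(2)*v - 2 + 15*sqrt(2)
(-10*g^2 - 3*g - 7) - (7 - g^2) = -9*g^2 - 3*g - 14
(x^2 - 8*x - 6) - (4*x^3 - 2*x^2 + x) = -4*x^3 + 3*x^2 - 9*x - 6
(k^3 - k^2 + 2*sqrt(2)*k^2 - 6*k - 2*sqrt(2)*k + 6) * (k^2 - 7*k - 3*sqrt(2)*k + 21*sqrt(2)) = k^5 - 8*k^4 - sqrt(2)*k^4 - 11*k^3 + 8*sqrt(2)*k^3 + 11*sqrt(2)*k^2 + 144*k^2 - 144*sqrt(2)*k - 126*k + 126*sqrt(2)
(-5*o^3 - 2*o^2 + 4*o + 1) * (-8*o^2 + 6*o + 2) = 40*o^5 - 14*o^4 - 54*o^3 + 12*o^2 + 14*o + 2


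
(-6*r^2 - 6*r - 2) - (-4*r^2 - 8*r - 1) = -2*r^2 + 2*r - 1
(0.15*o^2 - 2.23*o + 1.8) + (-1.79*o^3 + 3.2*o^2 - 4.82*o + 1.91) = -1.79*o^3 + 3.35*o^2 - 7.05*o + 3.71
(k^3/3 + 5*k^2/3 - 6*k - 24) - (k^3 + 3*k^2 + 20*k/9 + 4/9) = -2*k^3/3 - 4*k^2/3 - 74*k/9 - 220/9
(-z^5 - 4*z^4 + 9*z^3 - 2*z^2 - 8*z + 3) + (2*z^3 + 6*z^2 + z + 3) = -z^5 - 4*z^4 + 11*z^3 + 4*z^2 - 7*z + 6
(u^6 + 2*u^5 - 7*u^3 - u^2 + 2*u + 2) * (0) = 0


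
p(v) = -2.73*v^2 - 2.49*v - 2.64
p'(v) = -5.46*v - 2.49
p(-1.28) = -3.93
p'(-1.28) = 4.50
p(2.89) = -32.64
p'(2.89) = -18.27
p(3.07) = -36.01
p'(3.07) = -19.25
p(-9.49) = -224.87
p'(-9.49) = 49.33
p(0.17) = -3.14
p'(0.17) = -3.42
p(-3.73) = -31.33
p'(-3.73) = 17.88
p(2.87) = -32.27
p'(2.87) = -18.16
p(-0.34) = -2.11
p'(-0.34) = -0.63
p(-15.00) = -579.54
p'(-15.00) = 79.41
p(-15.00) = -579.54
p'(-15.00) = 79.41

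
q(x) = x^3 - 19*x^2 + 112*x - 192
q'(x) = 3*x^2 - 38*x + 112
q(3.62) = 11.89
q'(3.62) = 13.75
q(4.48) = 18.34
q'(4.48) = 1.97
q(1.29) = -76.99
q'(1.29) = 67.97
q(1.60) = -57.34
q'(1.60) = 58.88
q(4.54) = 18.44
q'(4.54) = 1.31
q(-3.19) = -775.09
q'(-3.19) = 263.75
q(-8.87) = -3378.17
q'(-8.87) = 685.09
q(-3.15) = -764.58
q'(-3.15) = 261.47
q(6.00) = 12.00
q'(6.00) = -8.00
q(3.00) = 0.00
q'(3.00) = 25.00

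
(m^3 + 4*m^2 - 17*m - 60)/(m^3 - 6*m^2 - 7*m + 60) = (m + 5)/(m - 5)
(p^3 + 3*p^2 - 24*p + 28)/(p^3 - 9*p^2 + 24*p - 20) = (p + 7)/(p - 5)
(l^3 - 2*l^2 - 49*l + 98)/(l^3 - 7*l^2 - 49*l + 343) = (l - 2)/(l - 7)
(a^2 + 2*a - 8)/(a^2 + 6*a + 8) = (a - 2)/(a + 2)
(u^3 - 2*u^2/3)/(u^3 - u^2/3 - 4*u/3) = u*(2 - 3*u)/(-3*u^2 + u + 4)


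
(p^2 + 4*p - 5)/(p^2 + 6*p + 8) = (p^2 + 4*p - 5)/(p^2 + 6*p + 8)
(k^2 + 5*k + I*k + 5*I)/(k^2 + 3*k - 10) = (k + I)/(k - 2)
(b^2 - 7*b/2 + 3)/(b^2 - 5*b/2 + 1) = (2*b - 3)/(2*b - 1)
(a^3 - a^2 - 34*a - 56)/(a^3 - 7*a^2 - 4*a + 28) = (a + 4)/(a - 2)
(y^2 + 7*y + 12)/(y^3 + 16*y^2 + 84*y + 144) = (y + 3)/(y^2 + 12*y + 36)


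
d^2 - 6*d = d*(d - 6)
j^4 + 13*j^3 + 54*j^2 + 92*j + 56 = (j + 2)^3*(j + 7)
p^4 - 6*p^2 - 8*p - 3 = (p - 3)*(p + 1)^3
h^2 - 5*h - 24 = (h - 8)*(h + 3)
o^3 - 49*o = o*(o - 7)*(o + 7)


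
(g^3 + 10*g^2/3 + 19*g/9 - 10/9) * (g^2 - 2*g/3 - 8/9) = g^5 + 8*g^4/3 - g^3 - 148*g^2/27 - 92*g/81 + 80/81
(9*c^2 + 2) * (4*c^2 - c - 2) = 36*c^4 - 9*c^3 - 10*c^2 - 2*c - 4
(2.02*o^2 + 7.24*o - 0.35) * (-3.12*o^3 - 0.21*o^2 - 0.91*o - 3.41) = -6.3024*o^5 - 23.013*o^4 - 2.2666*o^3 - 13.4031*o^2 - 24.3699*o + 1.1935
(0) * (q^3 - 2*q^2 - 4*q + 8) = 0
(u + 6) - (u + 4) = 2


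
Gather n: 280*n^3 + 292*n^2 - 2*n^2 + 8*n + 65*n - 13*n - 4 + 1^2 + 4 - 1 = 280*n^3 + 290*n^2 + 60*n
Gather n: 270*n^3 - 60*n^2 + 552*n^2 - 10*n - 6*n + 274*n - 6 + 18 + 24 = 270*n^3 + 492*n^2 + 258*n + 36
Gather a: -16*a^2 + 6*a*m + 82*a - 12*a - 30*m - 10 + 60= -16*a^2 + a*(6*m + 70) - 30*m + 50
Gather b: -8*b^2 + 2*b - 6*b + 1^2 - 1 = -8*b^2 - 4*b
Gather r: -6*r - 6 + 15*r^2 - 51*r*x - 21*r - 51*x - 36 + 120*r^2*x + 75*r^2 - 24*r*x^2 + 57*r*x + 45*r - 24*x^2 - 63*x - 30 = r^2*(120*x + 90) + r*(-24*x^2 + 6*x + 18) - 24*x^2 - 114*x - 72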